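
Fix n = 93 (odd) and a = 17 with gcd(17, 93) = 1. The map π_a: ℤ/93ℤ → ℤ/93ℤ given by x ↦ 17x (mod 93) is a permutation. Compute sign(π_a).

Orbit of 86 under x↦17x: [86, 67, 23, 19, 44, 4, 68]… (length divides ord_93(17)).
Decompose π into cycles: lengths [30, 30, 30, 2, 1] (5 cycles, including the fixed point 0).
With 5 cycles on 93 points, sign = (−1)^{93−5} = +1.
The Jacobi symbol (17|93) = +1 (Zolotarev) agrees.

+1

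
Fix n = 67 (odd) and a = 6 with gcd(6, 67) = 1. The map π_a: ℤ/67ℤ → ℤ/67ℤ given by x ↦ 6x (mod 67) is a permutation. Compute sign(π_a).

+1

Trace 55: π^k(55) = [55, 62, 37, 21, 59, 19, 47] for k=0..6.
3 cycles of lengths [33, 33, 1].
n − c = 67 − 3 = 64; sign = (−1)^64 = +1.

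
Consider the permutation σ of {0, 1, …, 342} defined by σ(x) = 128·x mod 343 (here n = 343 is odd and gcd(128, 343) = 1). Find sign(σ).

+1

Start at x=275: 275 → 214 → 295 → 30 → 67 → 1 → 128 → … (one orbit).
The orbit structure of x ↦ 128x mod 343: 31 orbits of sizes [21, 21, 21, 21, 21, 21, 21, 21, 21, 21, 21, 21, 21, 21, 3, 3, 3, 3, 3, 3, 3, 3, 3, 3, 3, 3, 3, 3, 3, 3, 1].
343 − 31 = 312 transpositions; sign(π) = (−1)^312 = +1.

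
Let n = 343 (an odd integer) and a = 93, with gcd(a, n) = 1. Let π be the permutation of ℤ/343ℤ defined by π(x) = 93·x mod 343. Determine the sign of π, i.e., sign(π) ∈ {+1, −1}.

+1

Start at x=302: 302 → 303 → 53 → 127 → 149 → 137 → 50 → … (one orbit).
Decompose π into cycles: lengths [147, 147, 21, 21, 3, 3, 1] (7 cycles, including the fixed point 0).
7 cycles on 343: each ℓ→(−1)^(ℓ−1), product (−1)^336 = +1.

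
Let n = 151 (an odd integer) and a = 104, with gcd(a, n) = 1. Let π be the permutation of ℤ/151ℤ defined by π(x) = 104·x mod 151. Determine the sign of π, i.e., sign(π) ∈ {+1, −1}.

Start at x=17: 17 → 107 → 105 → 48 → 9 → 30 → 100 → … (one orbit).
Decompose π into cycles: lengths [150, 1] (2 cycles, including the fixed point 0).
sign(π) = (−1)^{n − #cycles} = (−1)^{151−2} = (−1)^149 = -1.
Via Zolotarev, sign(π_{104}) = (104|151) = -1.

-1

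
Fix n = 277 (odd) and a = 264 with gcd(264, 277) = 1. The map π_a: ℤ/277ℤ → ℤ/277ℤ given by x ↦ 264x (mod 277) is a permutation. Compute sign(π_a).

+1

Start at x=52: 52 → 155 → 201 → 157 → 175 → 218 → 213 → … (one orbit).
Decompose π into cycles: lengths [23, 23, 23, 23, 23, 23, 23, 23, 23, 23, 23, 23, 1] (13 cycles, including the fixed point 0).
sign(π) = (−1)^{n − #cycles} = (−1)^{277−13} = (−1)^264 = +1.
Via Zolotarev, sign(π_{264}) = (264|277) = +1.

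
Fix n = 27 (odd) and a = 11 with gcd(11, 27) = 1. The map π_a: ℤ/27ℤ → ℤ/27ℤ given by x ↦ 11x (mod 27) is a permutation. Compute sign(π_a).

Orbit of 16 under x↦11x: [16, 14, 19, 20, 4, 17, 25]… (length divides ord_27(11)).
Cycle lengths of π_11 on ℤ/27ℤ: [18, 6, 2, 1]; 4 cycles in total.
n − c = 27 − 4 = 23; sign = (−1)^23 = -1.

-1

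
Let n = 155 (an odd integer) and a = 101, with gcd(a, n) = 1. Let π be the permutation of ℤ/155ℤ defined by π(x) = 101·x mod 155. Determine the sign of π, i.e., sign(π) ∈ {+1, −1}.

Trace 126: π^k(126) = [126, 16, 66, 1, 101] for k=0..4.
π_101 has 35 disjoint cycles with lengths [5, 5, 5, 5, 5, 5, 5, 5, 5, 5, 5, 5, 5, 5, 5, 5, 5, 5, 5, 5, 5, 5, 5, 5, 5, 5, 5, 5, 5, 5, 1, 1, 1, 1, 1] on {0,…,154}.
Σ(ℓ_i−1) = 155−35 = 120; sign = (−1)^120 = +1.

+1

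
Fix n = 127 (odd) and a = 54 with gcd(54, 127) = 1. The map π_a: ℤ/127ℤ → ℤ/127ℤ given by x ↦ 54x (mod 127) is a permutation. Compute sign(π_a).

Orbit of 125 under x↦54x: [125, 19, 10, 32, 77, 94, 123]… (length divides ord_127(54)).
4 cycles of lengths [42, 42, 42, 1].
sign(π) = (−1)^{n − #cycles} = (−1)^{127−4} = (−1)^123 = -1.

-1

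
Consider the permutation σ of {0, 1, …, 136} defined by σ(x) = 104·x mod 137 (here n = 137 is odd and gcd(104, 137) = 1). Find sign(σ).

-1

Trace 28: π^k(28) = [28, 35, 78, 29, 2, 71, 123] for k=0..6.
Decompose π into cycles: lengths [136, 1] (2 cycles, including the fixed point 0).
With 2 cycles on 137 points, sign = (−1)^{137−2} = -1.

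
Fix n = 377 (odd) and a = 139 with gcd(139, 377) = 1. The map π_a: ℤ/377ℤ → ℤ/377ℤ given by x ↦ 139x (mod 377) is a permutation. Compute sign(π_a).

+1

Start at x=53: 53 → 204 → 81 → 326 → 74 → 107 → 170 → … (one orbit).
Cycle type of π: 21×16 + 7×4 + 3×4 + 1; total 25 cycles.
25 cycles on 377: each ℓ→(−1)^(ℓ−1), product (−1)^352 = +1.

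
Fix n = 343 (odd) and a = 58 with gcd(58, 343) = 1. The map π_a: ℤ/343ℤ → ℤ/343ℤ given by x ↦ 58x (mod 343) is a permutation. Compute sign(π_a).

Start at x=1: 1 → 58 → 277 → 288 → 240 → 200 → 281 → … (one orbit).
Decompose π into cycles: lengths [147, 147, 21, 21, 3, 3, 1] (7 cycles, including the fixed point 0).
n − c = 343 − 7 = 336; sign = (−1)^336 = +1.
Zolotarev: (58|343) = +1, matching the cycle-count sign.

+1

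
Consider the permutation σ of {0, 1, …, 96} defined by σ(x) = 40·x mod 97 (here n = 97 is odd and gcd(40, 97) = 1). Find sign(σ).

Trace 68: π^k(68) = [68, 4, 63, 95, 17, 1, 40] for k=0..6.
Cycle lengths of π_40 on ℤ/97ℤ: [96, 1]; 2 cycles in total.
sign(π) = (−1)^{n − #cycles} = (−1)^{97−2} = (−1)^95 = -1.
(40|97)_J = -1 (Zolotarev's lemma cross-check).

-1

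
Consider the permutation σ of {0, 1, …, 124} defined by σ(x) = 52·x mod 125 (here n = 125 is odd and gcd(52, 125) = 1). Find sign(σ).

-1

Start at x=124: 124 → 73 → 46 → 17 → 9 → 93 → 86 → … (one orbit).
Cycle type of π: 100 + 20 + 4 + 1; total 4 cycles.
Σ(ℓ_i−1) = 125−4 = 121; sign = (−1)^121 = -1.
(52|125)_J = -1 (Zolotarev's lemma cross-check).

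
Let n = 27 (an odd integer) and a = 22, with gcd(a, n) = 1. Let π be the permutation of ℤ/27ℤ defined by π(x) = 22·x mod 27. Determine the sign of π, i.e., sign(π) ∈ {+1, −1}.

+1

Start at x=7: 7 → 19 → 13 → 16 → 1 → 22 → 25 → … (one orbit).
7 cycles of lengths [9, 9, 3, 3, 1, 1, 1].
Σ(ℓ_i−1) = 27−7 = 20; sign = (−1)^20 = +1.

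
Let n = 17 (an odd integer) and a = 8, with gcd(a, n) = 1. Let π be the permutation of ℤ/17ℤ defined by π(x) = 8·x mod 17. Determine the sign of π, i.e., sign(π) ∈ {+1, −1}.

Trace 2: π^k(2) = [2, 16, 9, 4, 15, 1, 8] for k=0..6.
The orbit structure of x ↦ 8x mod 17: 3 orbits of sizes [8, 8, 1].
Σ(ℓ_i−1) = 17−3 = 14; sign = (−1)^14 = +1.
Via Zolotarev, sign(π_{8}) = (8|17) = +1.

+1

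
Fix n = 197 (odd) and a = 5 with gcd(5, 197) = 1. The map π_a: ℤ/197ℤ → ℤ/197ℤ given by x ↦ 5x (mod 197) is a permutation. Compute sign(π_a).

Start at x=133: 133 → 74 → 173 → 77 → 188 → 152 → 169 → … (one orbit).
2 cycles of lengths [196, 1].
With 2 cycles on 197 points, sign = (−1)^{197−2} = -1.
The Jacobi symbol (5|197) = -1 (Zolotarev) agrees.

-1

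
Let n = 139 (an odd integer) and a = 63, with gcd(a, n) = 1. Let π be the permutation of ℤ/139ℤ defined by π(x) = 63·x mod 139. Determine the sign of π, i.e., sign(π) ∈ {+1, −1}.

Start at x=65: 65 → 64 → 1 → 63 → 77 → 125 → 91 → … (one orbit).
Decompose π into cycles: lengths [23, 23, 23, 23, 23, 23, 1] (7 cycles, including the fixed point 0).
n − c = 139 − 7 = 132; sign = (−1)^132 = +1.
Via Zolotarev, sign(π_{63}) = (63|139) = +1.

+1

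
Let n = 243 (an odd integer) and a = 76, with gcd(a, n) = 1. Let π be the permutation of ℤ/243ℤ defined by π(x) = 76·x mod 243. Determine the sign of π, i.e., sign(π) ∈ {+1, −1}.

+1

Orbit of 136 under x↦76x: [136, 130, 160, 10, 31, 169, 208]… (length divides ord_243(76)).
11 cycles of lengths [81, 81, 27, 27, 9, 9, 3, 3, 1, 1, 1].
n − c = 243 − 11 = 232; sign = (−1)^232 = +1.
Zolotarev: (76|243) = +1, matching the cycle-count sign.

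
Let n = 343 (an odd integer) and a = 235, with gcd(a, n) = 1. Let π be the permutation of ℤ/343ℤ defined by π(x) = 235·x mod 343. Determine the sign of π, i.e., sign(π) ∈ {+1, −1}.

+1

Orbit of 50 under x↦235x: [50, 88, 100, 176, 200, 9, 57]… (length divides ord_343(235)).
Decompose π into cycles: lengths [147, 147, 21, 21, 3, 3, 1] (7 cycles, including the fixed point 0).
With 7 cycles on 343 points, sign = (−1)^{343−7} = +1.
(235|343)_J = +1 (Zolotarev's lemma cross-check).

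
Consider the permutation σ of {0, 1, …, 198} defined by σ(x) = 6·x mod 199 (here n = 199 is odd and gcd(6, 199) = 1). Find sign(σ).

-1

Orbit of 61 under x↦6x: [61, 167, 7, 42, 53, 119, 117]… (length divides ord_199(6)).
The orbit structure of x ↦ 6x mod 199: 2 orbits of sizes [198, 1].
With 2 cycles on 199 points, sign = (−1)^{199−2} = -1.
Via Zolotarev, sign(π_{6}) = (6|199) = -1.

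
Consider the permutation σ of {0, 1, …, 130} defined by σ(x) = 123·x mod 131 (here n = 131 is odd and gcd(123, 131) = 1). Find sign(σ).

+1

Orbit of 48 under x↦123x: [48, 9, 59, 52, 108, 53, 100]… (length divides ord_131(123)).
Decompose π into cycles: lengths [65, 65, 1] (3 cycles, including the fixed point 0).
n − c = 131 − 3 = 128; sign = (−1)^128 = +1.
The Jacobi symbol (123|131) = +1 (Zolotarev) agrees.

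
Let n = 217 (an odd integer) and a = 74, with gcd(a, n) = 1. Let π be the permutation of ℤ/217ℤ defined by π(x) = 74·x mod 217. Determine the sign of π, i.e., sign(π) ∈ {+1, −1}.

-1

Trace 172: π^k(172) = [172, 142, 92, 81, 135, 8, 158] for k=0..6.
Cycle lengths of π_74 on ℤ/217ℤ: [30, 30, 30, 30, 30, 30, 30, 3, 3, 1]; 10 cycles in total.
10 cycles on 217: each ℓ→(−1)^(ℓ−1), product (−1)^207 = -1.
Via Zolotarev, sign(π_{74}) = (74|217) = -1.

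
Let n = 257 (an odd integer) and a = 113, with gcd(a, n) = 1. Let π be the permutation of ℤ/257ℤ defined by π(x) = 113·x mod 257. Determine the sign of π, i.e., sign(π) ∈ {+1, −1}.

+1

Orbit of 253 under x↦113x: [253, 62, 67, 118, 227, 208, 117]… (length divides ord_257(113)).
π_113 has 3 disjoint cycles with lengths [128, 128, 1] on {0,…,256}.
n − c = 257 − 3 = 254; sign = (−1)^254 = +1.
Zolotarev: (113|257) = +1, matching the cycle-count sign.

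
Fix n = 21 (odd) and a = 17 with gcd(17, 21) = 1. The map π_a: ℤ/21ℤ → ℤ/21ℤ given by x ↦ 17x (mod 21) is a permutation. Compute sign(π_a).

Start at x=17: 17 → 16 → 20 → 4 → 5 → 1 → 17 (one orbit).
Cycle lengths of π_17 on ℤ/21ℤ: [6, 6, 6, 2, 1]; 5 cycles in total.
n − c = 21 − 5 = 16; sign = (−1)^16 = +1.

+1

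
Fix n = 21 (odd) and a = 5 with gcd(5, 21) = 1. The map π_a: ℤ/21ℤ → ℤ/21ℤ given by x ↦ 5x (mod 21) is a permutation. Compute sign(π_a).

Trace 17: π^k(17) = [17, 1, 5, 4, 20, 16] for k=0..5.
Decompose π into cycles: lengths [6, 6, 6, 2, 1] (5 cycles, including the fixed point 0).
n − c = 21 − 5 = 16; sign = (−1)^16 = +1.
Check: (5/21) = +1 by Zolotarev.

+1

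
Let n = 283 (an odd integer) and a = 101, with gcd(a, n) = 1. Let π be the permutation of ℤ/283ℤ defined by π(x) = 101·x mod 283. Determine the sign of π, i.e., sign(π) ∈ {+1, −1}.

Orbit of 237 under x↦101x: [237, 165, 251, 164, 150, 151, 252]… (length divides ord_283(101)).
Decompose π into cycles: lengths [141, 141, 1] (3 cycles, including the fixed point 0).
sign(π) = (−1)^{n − #cycles} = (−1)^{283−3} = (−1)^280 = +1.
Via Zolotarev, sign(π_{101}) = (101|283) = +1.

+1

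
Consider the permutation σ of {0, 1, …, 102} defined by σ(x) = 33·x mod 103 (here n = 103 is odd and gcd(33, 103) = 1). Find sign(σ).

+1

Orbit of 41 under x↦33x: [41, 14, 50, 2, 66, 15, 83]… (length divides ord_103(33)).
π_33 has 3 disjoint cycles with lengths [51, 51, 1] on {0,…,102}.
Σ(ℓ_i−1) = 103−3 = 100; sign = (−1)^100 = +1.
Via Zolotarev, sign(π_{33}) = (33|103) = +1.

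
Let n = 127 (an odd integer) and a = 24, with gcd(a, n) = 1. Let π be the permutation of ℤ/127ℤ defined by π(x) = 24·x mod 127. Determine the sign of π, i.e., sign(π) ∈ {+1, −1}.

Orbit of 28 under x↦24x: [28, 37, 126, 103, 59, 19, 75]… (length divides ord_127(24)).
Decompose π into cycles: lengths [18, 18, 18, 18, 18, 18, 18, 1] (8 cycles, including the fixed point 0).
8 cycles on 127: each ℓ→(−1)^(ℓ−1), product (−1)^119 = -1.
The Jacobi symbol (24|127) = -1 (Zolotarev) agrees.

-1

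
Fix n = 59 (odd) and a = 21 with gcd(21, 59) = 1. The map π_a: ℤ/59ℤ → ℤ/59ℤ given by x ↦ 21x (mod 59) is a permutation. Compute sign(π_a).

+1

Orbit of 27 under x↦21x: [27, 36, 48, 5, 46, 22, 49]… (length divides ord_59(21)).
Decompose π into cycles: lengths [29, 29, 1] (3 cycles, including the fixed point 0).
With 3 cycles on 59 points, sign = (−1)^{59−3} = +1.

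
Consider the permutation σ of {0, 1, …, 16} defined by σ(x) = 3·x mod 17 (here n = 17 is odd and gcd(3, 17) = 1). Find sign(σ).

Start at x=13: 13 → 5 → 15 → 11 → 16 → 14 → 8 → … (one orbit).
Cycle type of π: 16 + 1; total 2 cycles.
Σ(ℓ_i−1) = 17−2 = 15; sign = (−1)^15 = -1.

-1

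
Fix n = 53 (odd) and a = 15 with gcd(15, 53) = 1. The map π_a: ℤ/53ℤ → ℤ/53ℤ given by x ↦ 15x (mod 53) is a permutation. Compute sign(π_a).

+1

Trace 1: π^k(1) = [1, 15, 13, 36, 10, 44, 24] for k=0..6.
The orbit structure of x ↦ 15x mod 53: 5 orbits of sizes [13, 13, 13, 13, 1].
sign(π) = (−1)^{n − #cycles} = (−1)^{53−5} = (−1)^48 = +1.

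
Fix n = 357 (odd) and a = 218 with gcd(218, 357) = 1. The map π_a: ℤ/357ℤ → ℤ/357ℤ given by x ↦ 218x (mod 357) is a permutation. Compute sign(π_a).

+1

Trace 169: π^k(169) = [169, 71, 127, 197, 106, 260, 274] for k=0..6.
Cycle type of π: 16×21 + 2×7 + 1×7; total 35 cycles.
n − c = 357 − 35 = 322; sign = (−1)^322 = +1.
Check: (218/357) = +1 by Zolotarev.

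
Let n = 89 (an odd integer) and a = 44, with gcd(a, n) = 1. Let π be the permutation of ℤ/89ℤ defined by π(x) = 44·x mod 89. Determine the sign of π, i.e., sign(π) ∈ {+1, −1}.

+1

Start at x=45: 45 → 22 → 78 → 50 → 64 → 57 → 16 → … (one orbit).
The orbit structure of x ↦ 44x mod 89: 5 orbits of sizes [22, 22, 22, 22, 1].
With 5 cycles on 89 points, sign = (−1)^{89−5} = +1.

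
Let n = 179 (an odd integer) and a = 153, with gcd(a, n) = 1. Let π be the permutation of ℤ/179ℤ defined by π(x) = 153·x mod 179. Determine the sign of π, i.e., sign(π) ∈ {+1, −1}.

Start at x=15: 15 → 147 → 116 → 27 → 14 → 173 → 156 → … (one orbit).
Decompose π into cycles: lengths [89, 89, 1] (3 cycles, including the fixed point 0).
sign(π) = (−1)^{n − #cycles} = (−1)^{179−3} = (−1)^176 = +1.
Via Zolotarev, sign(π_{153}) = (153|179) = +1.

+1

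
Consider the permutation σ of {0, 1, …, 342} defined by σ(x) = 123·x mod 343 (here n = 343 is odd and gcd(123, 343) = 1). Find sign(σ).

+1

Trace 296: π^k(296) = [296, 50, 319, 135, 141, 193, 72] for k=0..6.
Cycle lengths of π_123 on ℤ/343ℤ: [147, 147, 21, 21, 3, 3, 1]; 7 cycles in total.
343 − 7 = 336 transpositions; sign(π) = (−1)^336 = +1.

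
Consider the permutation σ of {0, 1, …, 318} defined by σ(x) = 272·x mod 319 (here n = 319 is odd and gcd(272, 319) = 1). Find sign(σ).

+1

Start at x=122: 122 → 8 → 262 → 127 → 92 → 142 → 25 → … (one orbit).
Cycle type of π: 140×2 + 28 + 10 + 1; total 5 cycles.
sign(π) = (−1)^{n − #cycles} = (−1)^{319−5} = (−1)^314 = +1.
The Jacobi symbol (272|319) = +1 (Zolotarev) agrees.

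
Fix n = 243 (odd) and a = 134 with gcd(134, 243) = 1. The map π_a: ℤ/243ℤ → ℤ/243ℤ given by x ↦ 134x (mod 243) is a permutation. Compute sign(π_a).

Start at x=217: 217 → 161 → 190 → 188 → 163 → 215 → 136 → … (one orbit).
Cycle type of π: 18×9 + 6×9 + 2×13 + 1; total 32 cycles.
Σ(ℓ_i−1) = 243−32 = 211; sign = (−1)^211 = -1.

-1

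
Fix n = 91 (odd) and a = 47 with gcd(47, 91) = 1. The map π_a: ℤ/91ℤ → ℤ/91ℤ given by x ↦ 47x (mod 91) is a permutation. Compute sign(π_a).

Orbit of 53 under x↦47x: [53, 34, 51, 31, 1, 47, 25]… (length divides ord_91(47)).
The orbit structure of x ↦ 47x mod 91: 11 orbits of sizes [12, 12, 12, 12, 12, 12, 6, 4, 4, 4, 1].
11 cycles on 91: each ℓ→(−1)^(ℓ−1), product (−1)^80 = +1.

+1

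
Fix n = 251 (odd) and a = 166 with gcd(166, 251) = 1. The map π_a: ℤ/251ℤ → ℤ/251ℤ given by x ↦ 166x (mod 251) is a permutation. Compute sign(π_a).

-1

Orbit of 108 under x↦166x: [108, 107, 192, 246, 174, 19, 142]… (length divides ord_251(166)).
Cycle type of π: 250 + 1; total 2 cycles.
sign(π) = (−1)^{n − #cycles} = (−1)^{251−2} = (−1)^249 = -1.
(166|251)_J = -1 (Zolotarev's lemma cross-check).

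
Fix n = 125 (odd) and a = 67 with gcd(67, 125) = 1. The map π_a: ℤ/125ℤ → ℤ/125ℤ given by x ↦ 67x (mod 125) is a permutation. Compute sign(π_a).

Orbit of 119 under x↦67x: [119, 98, 66, 47, 24, 108, 111]… (length divides ord_125(67)).
Decompose π into cycles: lengths [100, 20, 4, 1] (4 cycles, including the fixed point 0).
sign(π) = (−1)^{n − #cycles} = (−1)^{125−4} = (−1)^121 = -1.

-1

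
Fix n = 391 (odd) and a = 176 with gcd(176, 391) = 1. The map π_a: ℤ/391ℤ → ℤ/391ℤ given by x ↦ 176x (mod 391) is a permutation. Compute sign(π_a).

Orbit of 236 under x↦176x: [236, 90, 200, 10, 196, 88, 239]… (length divides ord_391(176)).
Cycle type of π: 176×2 + 22 + 16 + 1; total 5 cycles.
Σ(ℓ_i−1) = 391−5 = 386; sign = (−1)^386 = +1.

+1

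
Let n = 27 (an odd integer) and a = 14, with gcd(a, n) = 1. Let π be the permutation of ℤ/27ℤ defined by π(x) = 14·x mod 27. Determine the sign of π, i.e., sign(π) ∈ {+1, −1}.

Orbit of 20 under x↦14x: [20, 10, 5, 16, 8, 4, 2]… (length divides ord_27(14)).
The orbit structure of x ↦ 14x mod 27: 4 orbits of sizes [18, 6, 2, 1].
Σ(ℓ_i−1) = 27−4 = 23; sign = (−1)^23 = -1.

-1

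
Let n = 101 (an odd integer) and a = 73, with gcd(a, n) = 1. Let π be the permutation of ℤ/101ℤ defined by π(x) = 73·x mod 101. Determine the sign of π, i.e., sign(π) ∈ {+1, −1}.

-1

Start at x=23: 23 → 63 → 54 → 3 → 17 → 29 → 97 → … (one orbit).
Cycle lengths of π_73 on ℤ/101ℤ: [100, 1]; 2 cycles in total.
101 − 2 = 99 transpositions; sign(π) = (−1)^99 = -1.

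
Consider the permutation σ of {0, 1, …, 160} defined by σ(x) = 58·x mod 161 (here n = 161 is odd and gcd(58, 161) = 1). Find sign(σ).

+1

Orbit of 39 under x↦58x: [39, 8, 142, 25, 1, 58, 144]… (length divides ord_161(58)).
9 cycles of lengths [33, 33, 33, 33, 11, 11, 3, 3, 1].
sign(π) = (−1)^{n − #cycles} = (−1)^{161−9} = (−1)^152 = +1.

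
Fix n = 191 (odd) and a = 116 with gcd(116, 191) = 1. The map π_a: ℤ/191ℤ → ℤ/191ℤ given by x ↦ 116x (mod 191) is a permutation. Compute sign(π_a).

-1

Orbit of 42 under x↦116x: [42, 97, 174, 129, 66, 16, 137]… (length divides ord_191(116)).
2 cycles of lengths [190, 1].
sign(π) = (−1)^{n − #cycles} = (−1)^{191−2} = (−1)^189 = -1.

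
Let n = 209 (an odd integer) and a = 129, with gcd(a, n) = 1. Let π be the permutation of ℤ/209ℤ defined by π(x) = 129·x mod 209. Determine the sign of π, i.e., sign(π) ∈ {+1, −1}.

Orbit of 2 under x↦129x: [2, 49, 51, 100, 151, 42, 193]… (length divides ord_209(129)).
Decompose π into cycles: lengths [90, 90, 18, 10, 1] (5 cycles, including the fixed point 0).
n − c = 209 − 5 = 204; sign = (−1)^204 = +1.
(129|209)_J = +1 (Zolotarev's lemma cross-check).

+1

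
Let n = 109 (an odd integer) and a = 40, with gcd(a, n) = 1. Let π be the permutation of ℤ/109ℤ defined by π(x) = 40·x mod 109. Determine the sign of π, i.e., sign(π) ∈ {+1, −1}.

-1

Orbit of 79 under x↦40x: [79, 108, 69, 35, 92, 83, 50]… (length divides ord_109(40)).
Cycle lengths of π_40 on ℤ/109ℤ: [108, 1]; 2 cycles in total.
109 − 2 = 107 transpositions; sign(π) = (−1)^107 = -1.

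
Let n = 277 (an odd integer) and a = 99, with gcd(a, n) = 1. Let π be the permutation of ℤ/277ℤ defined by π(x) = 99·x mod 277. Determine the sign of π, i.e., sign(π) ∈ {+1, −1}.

-1

Start at x=58: 58 → 202 → 54 → 83 → 184 → 211 → 114 → … (one orbit).
Decompose π into cycles: lengths [276, 1] (2 cycles, including the fixed point 0).
277 − 2 = 275 transpositions; sign(π) = (−1)^275 = -1.
Check: (99/277) = -1 by Zolotarev.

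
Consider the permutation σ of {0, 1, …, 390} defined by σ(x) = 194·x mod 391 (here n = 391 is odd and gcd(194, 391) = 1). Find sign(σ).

Trace 81: π^k(81) = [81, 74, 280, 362, 239, 228, 49] for k=0..6.
5 cycles of lengths [176, 176, 22, 16, 1].
With 5 cycles on 391 points, sign = (−1)^{391−5} = +1.

+1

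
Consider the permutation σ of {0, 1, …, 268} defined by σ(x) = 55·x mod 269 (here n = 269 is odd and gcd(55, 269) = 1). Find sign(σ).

Start at x=53: 53 → 225 → 1 → 55 → 66 → 133 → 52 → … (one orbit).
π_55 has 3 disjoint cycles with lengths [134, 134, 1] on {0,…,268}.
With 3 cycles on 269 points, sign = (−1)^{269−3} = +1.
Zolotarev: (55|269) = +1, matching the cycle-count sign.

+1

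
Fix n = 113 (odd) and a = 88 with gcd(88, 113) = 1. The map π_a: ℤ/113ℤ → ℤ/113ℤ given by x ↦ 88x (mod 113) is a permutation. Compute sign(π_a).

+1

Trace 83: π^k(83) = [83, 72, 8, 26, 28, 91, 98] for k=0..6.
π_88 has 3 disjoint cycles with lengths [56, 56, 1] on {0,…,112}.
n − c = 113 − 3 = 110; sign = (−1)^110 = +1.
Check: (88/113) = +1 by Zolotarev.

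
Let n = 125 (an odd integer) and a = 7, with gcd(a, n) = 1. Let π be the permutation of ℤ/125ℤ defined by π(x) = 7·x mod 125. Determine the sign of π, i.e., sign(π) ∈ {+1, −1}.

-1

Trace 82: π^k(82) = [82, 74, 18, 1, 7, 49, 93] for k=0..6.
Cycle type of π: 20×5 + 4×6 + 1; total 12 cycles.
n − c = 125 − 12 = 113; sign = (−1)^113 = -1.
(7|125)_J = -1 (Zolotarev's lemma cross-check).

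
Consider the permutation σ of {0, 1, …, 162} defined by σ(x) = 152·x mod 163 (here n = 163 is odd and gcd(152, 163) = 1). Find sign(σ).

Orbit of 136 under x↦152x: [136, 134, 156, 77, 131, 26, 40]… (length divides ord_163(152)).
Cycle type of π: 81×2 + 1; total 3 cycles.
With 3 cycles on 163 points, sign = (−1)^{163−3} = +1.

+1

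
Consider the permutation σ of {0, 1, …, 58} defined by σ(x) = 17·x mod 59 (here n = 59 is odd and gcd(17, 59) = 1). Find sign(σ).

Trace 49: π^k(49) = [49, 7, 1, 17, 53, 16, 36] for k=0..6.
π_17 has 3 disjoint cycles with lengths [29, 29, 1] on {0,…,58}.
Σ(ℓ_i−1) = 59−3 = 56; sign = (−1)^56 = +1.
The Jacobi symbol (17|59) = +1 (Zolotarev) agrees.

+1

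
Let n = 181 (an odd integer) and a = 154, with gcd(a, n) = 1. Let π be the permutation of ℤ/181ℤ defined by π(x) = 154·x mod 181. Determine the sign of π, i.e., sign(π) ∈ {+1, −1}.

+1

Trace 67: π^k(67) = [67, 1, 154, 5, 46, 25, 49] for k=0..6.
Cycle type of π: 30×6 + 1; total 7 cycles.
7 cycles on 181: each ℓ→(−1)^(ℓ−1), product (−1)^174 = +1.
The Jacobi symbol (154|181) = +1 (Zolotarev) agrees.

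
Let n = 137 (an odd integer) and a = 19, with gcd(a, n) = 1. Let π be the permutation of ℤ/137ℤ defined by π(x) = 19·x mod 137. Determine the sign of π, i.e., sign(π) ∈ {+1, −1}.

Trace 103: π^k(103) = [103, 39, 56, 105, 77, 93, 123] for k=0..6.
The orbit structure of x ↦ 19x mod 137: 3 orbits of sizes [68, 68, 1].
With 3 cycles on 137 points, sign = (−1)^{137−3} = +1.
Zolotarev: (19|137) = +1, matching the cycle-count sign.

+1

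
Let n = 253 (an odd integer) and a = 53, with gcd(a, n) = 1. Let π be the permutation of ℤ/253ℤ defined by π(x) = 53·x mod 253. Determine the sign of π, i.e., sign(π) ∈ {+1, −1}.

Orbit of 199 under x↦53x: [199, 174, 114, 223, 181, 232, 152]… (length divides ord_253(53)).
Decompose π into cycles: lengths [110, 110, 22, 5, 5, 1] (6 cycles, including the fixed point 0).
6 cycles on 253: each ℓ→(−1)^(ℓ−1), product (−1)^247 = -1.
Zolotarev: (53|253) = -1, matching the cycle-count sign.

-1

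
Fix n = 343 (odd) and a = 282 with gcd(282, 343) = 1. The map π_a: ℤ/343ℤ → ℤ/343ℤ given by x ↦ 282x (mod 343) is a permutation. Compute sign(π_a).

Start at x=204: 204 → 247 → 25 → 190 → 72 → 67 → 29 → … (one orbit).
π_282 has 7 disjoint cycles with lengths [147, 147, 21, 21, 3, 3, 1] on {0,…,342}.
343 − 7 = 336 transpositions; sign(π) = (−1)^336 = +1.

+1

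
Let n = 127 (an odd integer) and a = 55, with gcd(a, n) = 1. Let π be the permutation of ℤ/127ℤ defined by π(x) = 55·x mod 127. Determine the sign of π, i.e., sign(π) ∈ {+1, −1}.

Orbit of 3 under x↦55x: [3, 38, 58, 15, 63, 36, 75]… (length divides ord_127(55)).
The orbit structure of x ↦ 55x mod 127: 2 orbits of sizes [126, 1].
sign(π) = (−1)^{n − #cycles} = (−1)^{127−2} = (−1)^125 = -1.
Via Zolotarev, sign(π_{55}) = (55|127) = -1.

-1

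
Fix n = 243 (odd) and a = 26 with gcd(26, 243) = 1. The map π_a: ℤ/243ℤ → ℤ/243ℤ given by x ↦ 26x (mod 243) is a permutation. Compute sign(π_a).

-1

Trace 161: π^k(161) = [161, 55, 215, 1, 26, 190, 80] for k=0..6.
The orbit structure of x ↦ 26x mod 243: 32 orbits of sizes [18, 18, 18, 18, 18, 18, 18, 18, 18, 6, 6, 6, 6, 6, 6, 6, 6, 6, 2, 2, 2, 2, 2, 2, 2, 2, 2, 2, 2, 2, 2, 1].
With 32 cycles on 243 points, sign = (−1)^{243−32} = -1.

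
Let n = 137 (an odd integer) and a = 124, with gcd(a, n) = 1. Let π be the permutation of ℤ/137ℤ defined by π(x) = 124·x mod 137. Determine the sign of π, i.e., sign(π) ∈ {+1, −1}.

-1

Start at x=40: 40 → 28 → 47 → 74 → 134 → 39 → 41 → … (one orbit).
The orbit structure of x ↦ 124x mod 137: 2 orbits of sizes [136, 1].
sign(π) = (−1)^{n − #cycles} = (−1)^{137−2} = (−1)^135 = -1.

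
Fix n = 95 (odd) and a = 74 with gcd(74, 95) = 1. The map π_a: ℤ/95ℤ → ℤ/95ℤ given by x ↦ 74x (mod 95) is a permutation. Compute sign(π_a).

Orbit of 26 under x↦74x: [26, 24, 66, 39, 36, 4, 11]… (length divides ord_95(74)).
9 cycles of lengths [18, 18, 18, 18, 9, 9, 2, 2, 1].
95 − 9 = 86 transpositions; sign(π) = (−1)^86 = +1.

+1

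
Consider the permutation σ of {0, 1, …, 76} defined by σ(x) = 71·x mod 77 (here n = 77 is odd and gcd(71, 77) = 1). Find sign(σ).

+1

Start at x=1: 1 → 71 → 36 → 15 → 64 → 1 (one orbit).
Cycle type of π: 5×14 + 1×7; total 21 cycles.
Σ(ℓ_i−1) = 77−21 = 56; sign = (−1)^56 = +1.
Via Zolotarev, sign(π_{71}) = (71|77) = +1.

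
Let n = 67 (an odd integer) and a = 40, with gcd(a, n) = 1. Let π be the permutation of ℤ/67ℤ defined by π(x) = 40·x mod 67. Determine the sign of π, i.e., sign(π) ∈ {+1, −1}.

+1

Trace 25: π^k(25) = [25, 62, 1, 40, 59, 15, 64] for k=0..6.
Cycle lengths of π_40 on ℤ/67ℤ: [11, 11, 11, 11, 11, 11, 1]; 7 cycles in total.
With 7 cycles on 67 points, sign = (−1)^{67−7} = +1.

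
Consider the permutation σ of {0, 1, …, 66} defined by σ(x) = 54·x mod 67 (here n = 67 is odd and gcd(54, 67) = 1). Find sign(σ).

+1

Orbit of 60 under x↦54x: [60, 24, 23, 36, 1, 54, 35]… (length divides ord_67(54)).
Decompose π into cycles: lengths [33, 33, 1] (3 cycles, including the fixed point 0).
With 3 cycles on 67 points, sign = (−1)^{67−3} = +1.
Via Zolotarev, sign(π_{54}) = (54|67) = +1.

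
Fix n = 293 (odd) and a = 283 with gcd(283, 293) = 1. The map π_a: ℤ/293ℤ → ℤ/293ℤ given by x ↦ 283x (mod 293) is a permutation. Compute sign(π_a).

Start at x=289: 289 → 40 → 186 → 191 → 141 → 55 → 36 → … (one orbit).
5 cycles of lengths [73, 73, 73, 73, 1].
5 cycles on 293: each ℓ→(−1)^(ℓ−1), product (−1)^288 = +1.
Check: (283/293) = +1 by Zolotarev.

+1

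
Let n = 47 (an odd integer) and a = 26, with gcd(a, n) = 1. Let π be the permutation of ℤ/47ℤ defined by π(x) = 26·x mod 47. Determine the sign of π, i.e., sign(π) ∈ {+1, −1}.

Start at x=38: 38 → 1 → 26 → 18 → 45 → 42 → 11 → … (one orbit).
π_26 has 2 disjoint cycles with lengths [46, 1] on {0,…,46}.
sign(π) = (−1)^{n − #cycles} = (−1)^{47−2} = (−1)^45 = -1.

-1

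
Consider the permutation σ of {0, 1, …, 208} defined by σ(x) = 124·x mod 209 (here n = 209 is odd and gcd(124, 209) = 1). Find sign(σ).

Trace 199: π^k(199) = [199, 14, 64, 203, 92, 122, 80] for k=0..6.
The orbit structure of x ↦ 124x mod 209: 6 orbits of sizes [90, 90, 18, 5, 5, 1].
With 6 cycles on 209 points, sign = (−1)^{209−6} = -1.
(124|209)_J = -1 (Zolotarev's lemma cross-check).

-1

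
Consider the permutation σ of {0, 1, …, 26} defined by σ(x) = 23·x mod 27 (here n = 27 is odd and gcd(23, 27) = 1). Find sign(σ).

Orbit of 22 under x↦23x: [22, 20, 1, 23, 16, 17, 13]… (length divides ord_27(23)).
4 cycles of lengths [18, 6, 2, 1].
n − c = 27 − 4 = 23; sign = (−1)^23 = -1.
Via Zolotarev, sign(π_{23}) = (23|27) = -1.

-1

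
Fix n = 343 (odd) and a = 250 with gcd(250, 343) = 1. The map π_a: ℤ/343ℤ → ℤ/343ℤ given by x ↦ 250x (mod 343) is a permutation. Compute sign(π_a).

-1

Orbit of 79 under x↦250x: [79, 199, 15, 320, 81, 13, 163]… (length divides ord_343(250)).
The orbit structure of x ↦ 250x mod 343: 4 orbits of sizes [294, 42, 6, 1].
343 − 4 = 339 transpositions; sign(π) = (−1)^339 = -1.
Zolotarev: (250|343) = -1, matching the cycle-count sign.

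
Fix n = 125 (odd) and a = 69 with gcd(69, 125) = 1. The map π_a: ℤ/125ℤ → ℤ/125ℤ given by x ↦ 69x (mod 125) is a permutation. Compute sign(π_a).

+1

Start at x=34: 34 → 96 → 124 → 56 → 114 → 116 → 4 → … (one orbit).
7 cycles of lengths [50, 50, 10, 10, 2, 2, 1].
Σ(ℓ_i−1) = 125−7 = 118; sign = (−1)^118 = +1.
Via Zolotarev, sign(π_{69}) = (69|125) = +1.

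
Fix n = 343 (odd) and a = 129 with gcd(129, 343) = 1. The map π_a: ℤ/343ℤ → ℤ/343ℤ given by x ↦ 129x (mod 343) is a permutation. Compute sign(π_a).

-1

Trace 226: π^k(226) = [226, 342, 214, 166, 148, 227, 128] for k=0..6.
16 cycles of lengths [42, 42, 42, 42, 42, 42, 42, 6, 6, 6, 6, 6, 6, 6, 6, 1].
n − c = 343 − 16 = 327; sign = (−1)^327 = -1.
Check: (129/343) = -1 by Zolotarev.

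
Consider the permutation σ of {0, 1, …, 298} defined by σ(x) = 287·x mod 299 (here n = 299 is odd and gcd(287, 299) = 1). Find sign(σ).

Orbit of 144 under x↦287x: [144, 66, 105, 235, 170, 53, 261]… (length divides ord_299(287)).
π_287 has 26 disjoint cycles with lengths [22, 22, 22, 22, 22, 22, 22, 22, 22, 22, 22, 22, 22, 1, 1, 1, 1, 1, 1, 1, 1, 1, 1, 1, 1, 1] on {0,…,298}.
299 − 26 = 273 transpositions; sign(π) = (−1)^273 = -1.

-1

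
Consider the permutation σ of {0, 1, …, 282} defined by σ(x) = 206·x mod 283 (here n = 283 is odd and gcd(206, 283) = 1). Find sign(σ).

Trace 162: π^k(162) = [162, 261, 279, 25, 56, 216, 65] for k=0..6.
π_206 has 2 disjoint cycles with lengths [282, 1] on {0,…,282}.
Σ(ℓ_i−1) = 283−2 = 281; sign = (−1)^281 = -1.

-1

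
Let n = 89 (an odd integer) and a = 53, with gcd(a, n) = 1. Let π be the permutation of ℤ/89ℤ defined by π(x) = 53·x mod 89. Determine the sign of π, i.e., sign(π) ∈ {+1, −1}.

Start at x=44: 44 → 18 → 64 → 10 → 85 → 55 → 67 → … (one orbit).
π_53 has 3 disjoint cycles with lengths [44, 44, 1] on {0,…,88}.
n − c = 89 − 3 = 86; sign = (−1)^86 = +1.

+1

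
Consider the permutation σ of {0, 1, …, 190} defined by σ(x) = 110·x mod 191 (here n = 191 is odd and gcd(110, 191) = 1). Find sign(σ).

-1

Trace 176: π^k(176) = [176, 69, 141, 39, 88, 130, 166] for k=0..6.
The orbit structure of x ↦ 110x mod 191: 2 orbits of sizes [190, 1].
191 − 2 = 189 transpositions; sign(π) = (−1)^189 = -1.
Check: (110/191) = -1 by Zolotarev.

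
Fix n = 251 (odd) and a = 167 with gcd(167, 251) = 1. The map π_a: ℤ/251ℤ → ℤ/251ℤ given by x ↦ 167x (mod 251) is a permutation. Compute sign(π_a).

-1

Orbit of 146 under x↦167x: [146, 35, 72, 227, 8, 81, 224]… (length divides ord_251(167)).
Decompose π into cycles: lengths [250, 1] (2 cycles, including the fixed point 0).
n − c = 251 − 2 = 249; sign = (−1)^249 = -1.
The Jacobi symbol (167|251) = -1 (Zolotarev) agrees.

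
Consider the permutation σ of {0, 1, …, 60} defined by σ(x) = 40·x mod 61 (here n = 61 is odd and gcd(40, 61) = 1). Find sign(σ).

Orbit of 32 under x↦40x: [32, 60, 21, 47, 50, 48, 29]… (length divides ord_61(40)).
π_40 has 6 disjoint cycles with lengths [12, 12, 12, 12, 12, 1] on {0,…,60}.
61 − 6 = 55 transpositions; sign(π) = (−1)^55 = -1.

-1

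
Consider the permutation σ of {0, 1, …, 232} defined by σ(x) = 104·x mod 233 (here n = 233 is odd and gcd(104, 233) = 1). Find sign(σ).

Start at x=16: 16 → 33 → 170 → 205 → 117 → 52 → 49 → … (one orbit).
Decompose π into cycles: lengths [116, 116, 1] (3 cycles, including the fixed point 0).
3 cycles on 233: each ℓ→(−1)^(ℓ−1), product (−1)^230 = +1.

+1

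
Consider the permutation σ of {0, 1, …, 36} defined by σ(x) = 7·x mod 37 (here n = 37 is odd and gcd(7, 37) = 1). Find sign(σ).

+1

Orbit of 7 under x↦7x: [7, 12, 10, 33, 9, 26, 34]… (length divides ord_37(7)).
Cycle lengths of π_7 on ℤ/37ℤ: [9, 9, 9, 9, 1]; 5 cycles in total.
sign(π) = (−1)^{n − #cycles} = (−1)^{37−5} = (−1)^32 = +1.
Check: (7/37) = +1 by Zolotarev.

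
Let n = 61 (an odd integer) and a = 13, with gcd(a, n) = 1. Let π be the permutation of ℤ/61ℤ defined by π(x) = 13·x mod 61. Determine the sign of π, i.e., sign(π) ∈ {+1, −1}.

+1

Orbit of 47 under x↦13x: [47, 1, 13]… (length divides ord_61(13)).
Decompose π into cycles: lengths [3, 3, 3, 3, 3, 3, 3, 3, 3, 3, 3, 3, 3, 3, 3, 3, 3, 3, 3, 3, 1] (21 cycles, including the fixed point 0).
With 21 cycles on 61 points, sign = (−1)^{61−21} = +1.
Zolotarev: (13|61) = +1, matching the cycle-count sign.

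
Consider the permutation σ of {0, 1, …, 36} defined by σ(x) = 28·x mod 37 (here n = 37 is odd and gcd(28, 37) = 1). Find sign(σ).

Start at x=21: 21 → 33 → 36 → 9 → 30 → 26 → 25 → … (one orbit).
Cycle type of π: 18×2 + 1; total 3 cycles.
With 3 cycles on 37 points, sign = (−1)^{37−3} = +1.

+1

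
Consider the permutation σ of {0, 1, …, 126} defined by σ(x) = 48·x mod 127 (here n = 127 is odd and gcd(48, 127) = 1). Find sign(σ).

Orbit of 1 under x↦48x: [1, 48, 18, 102, 70, 58, 117]… (length divides ord_127(48)).
The orbit structure of x ↦ 48x mod 127: 2 orbits of sizes [126, 1].
2 cycles on 127: each ℓ→(−1)^(ℓ−1), product (−1)^125 = -1.

-1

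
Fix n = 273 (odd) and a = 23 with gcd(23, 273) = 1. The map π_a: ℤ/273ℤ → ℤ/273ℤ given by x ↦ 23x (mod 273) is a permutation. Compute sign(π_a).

Trace 256: π^k(256) = [256, 155, 16, 95, 1, 23] for k=0..5.
π_23 has 48 disjoint cycles with lengths [6, 6, 6, 6, 6, 6, 6, 6, 6, 6, 6, 6, 6, 6, 6, 6, 6, 6, 6, 6, 6, 6, 6, 6, 6, 6, 6, 6, 6, 6, 6, 6, 6, 6, 6, 6, 6, 6, 6, 6, 6, 6, 6, 6, 3, 3, 2, 1] on {0,…,272}.
273 − 48 = 225 transpositions; sign(π) = (−1)^225 = -1.
Zolotarev: (23|273) = -1, matching the cycle-count sign.

-1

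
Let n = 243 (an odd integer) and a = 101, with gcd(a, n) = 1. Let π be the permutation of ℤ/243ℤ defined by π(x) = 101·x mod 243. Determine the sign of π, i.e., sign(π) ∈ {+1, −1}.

-1

Start at x=197: 197 → 214 → 230 → 145 → 65 → 4 → 161 → … (one orbit).
π_101 has 6 disjoint cycles with lengths [162, 54, 18, 6, 2, 1] on {0,…,242}.
6 cycles on 243: each ℓ→(−1)^(ℓ−1), product (−1)^237 = -1.
Zolotarev: (101|243) = -1, matching the cycle-count sign.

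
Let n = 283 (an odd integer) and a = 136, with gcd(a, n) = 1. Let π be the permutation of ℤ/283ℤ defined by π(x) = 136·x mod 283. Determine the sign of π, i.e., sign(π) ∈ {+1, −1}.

Start at x=151: 151 → 160 → 252 → 29 → 265 → 99 → 163 → … (one orbit).
Cycle lengths of π_136 on ℤ/283ℤ: [141, 141, 1]; 3 cycles in total.
n − c = 283 − 3 = 280; sign = (−1)^280 = +1.
Check: (136/283) = +1 by Zolotarev.

+1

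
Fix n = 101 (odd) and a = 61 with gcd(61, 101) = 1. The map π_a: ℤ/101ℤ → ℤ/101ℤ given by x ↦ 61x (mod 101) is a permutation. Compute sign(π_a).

-1

Start at x=19: 19 → 48 → 100 → 40 → 16 → 67 → 47 → … (one orbit).
Cycle type of π: 100 + 1; total 2 cycles.
With 2 cycles on 101 points, sign = (−1)^{101−2} = -1.
The Jacobi symbol (61|101) = -1 (Zolotarev) agrees.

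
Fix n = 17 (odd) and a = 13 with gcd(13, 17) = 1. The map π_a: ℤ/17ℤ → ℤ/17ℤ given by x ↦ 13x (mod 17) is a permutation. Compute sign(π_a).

Orbit of 1 under x↦13x: [1, 13, 16, 4]… (length divides ord_17(13)).
π_13 has 5 disjoint cycles with lengths [4, 4, 4, 4, 1] on {0,…,16}.
n − c = 17 − 5 = 12; sign = (−1)^12 = +1.

+1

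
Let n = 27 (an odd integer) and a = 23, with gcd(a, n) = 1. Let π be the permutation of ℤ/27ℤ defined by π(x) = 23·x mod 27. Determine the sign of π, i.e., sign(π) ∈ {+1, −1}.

-1

Orbit of 20 under x↦23x: [20, 1, 23, 16, 17, 13, 2]… (length divides ord_27(23)).
π_23 has 4 disjoint cycles with lengths [18, 6, 2, 1] on {0,…,26}.
27 − 4 = 23 transpositions; sign(π) = (−1)^23 = -1.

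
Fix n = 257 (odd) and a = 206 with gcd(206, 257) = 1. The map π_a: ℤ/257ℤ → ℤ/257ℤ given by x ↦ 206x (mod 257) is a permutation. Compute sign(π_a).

Orbit of 62 under x↦206x: [62, 179, 123, 152, 215, 86, 240]… (length divides ord_257(206)).
Cycle lengths of π_206 on ℤ/257ℤ: [256, 1]; 2 cycles in total.
sign(π) = (−1)^{n − #cycles} = (−1)^{257−2} = (−1)^255 = -1.

-1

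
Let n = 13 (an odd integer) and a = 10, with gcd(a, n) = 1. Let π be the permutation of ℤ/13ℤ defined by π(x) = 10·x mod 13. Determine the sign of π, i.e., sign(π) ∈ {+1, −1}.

Orbit of 9 under x↦10x: [9, 12, 3, 4, 1, 10]… (length divides ord_13(10)).
3 cycles of lengths [6, 6, 1].
sign(π) = (−1)^{n − #cycles} = (−1)^{13−3} = (−1)^10 = +1.

+1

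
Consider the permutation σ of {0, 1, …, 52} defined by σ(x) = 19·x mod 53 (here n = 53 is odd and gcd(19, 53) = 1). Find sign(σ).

-1

Start at x=3: 3 → 4 → 23 → 13 → 35 → 29 → 21 → … (one orbit).
The orbit structure of x ↦ 19x mod 53: 2 orbits of sizes [52, 1].
With 2 cycles on 53 points, sign = (−1)^{53−2} = -1.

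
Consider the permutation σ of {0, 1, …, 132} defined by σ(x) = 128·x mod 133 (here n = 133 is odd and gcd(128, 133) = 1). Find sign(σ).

Trace 1: π^k(1) = [1, 128, 25, 8, 93, 67, 64] for k=0..6.
Cycle type of π: 18×7 + 3×2 + 1; total 10 cycles.
n − c = 133 − 10 = 123; sign = (−1)^123 = -1.

-1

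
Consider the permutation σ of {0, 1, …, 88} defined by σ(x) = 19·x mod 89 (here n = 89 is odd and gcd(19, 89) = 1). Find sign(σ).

Trace 47: π^k(47) = [47, 3, 57, 15, 18, 75, 1] for k=0..6.
2 cycles of lengths [88, 1].
n − c = 89 − 2 = 87; sign = (−1)^87 = -1.

-1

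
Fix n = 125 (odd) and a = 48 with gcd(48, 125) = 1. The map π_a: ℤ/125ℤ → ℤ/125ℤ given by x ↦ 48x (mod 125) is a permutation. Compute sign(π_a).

Orbit of 49 under x↦48x: [49, 102, 21, 8, 9, 57, 111]… (length divides ord_125(48)).
Cycle lengths of π_48 on ℤ/125ℤ: [100, 20, 4, 1]; 4 cycles in total.
With 4 cycles on 125 points, sign = (−1)^{125−4} = -1.

-1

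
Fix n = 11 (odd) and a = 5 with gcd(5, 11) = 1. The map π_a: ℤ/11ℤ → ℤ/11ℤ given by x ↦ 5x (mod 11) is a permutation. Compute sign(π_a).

Trace 5: π^k(5) = [5, 3, 4, 9, 1] for k=0..4.
Decompose π into cycles: lengths [5, 5, 1] (3 cycles, including the fixed point 0).
Σ(ℓ_i−1) = 11−3 = 8; sign = (−1)^8 = +1.
Via Zolotarev, sign(π_{5}) = (5|11) = +1.

+1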